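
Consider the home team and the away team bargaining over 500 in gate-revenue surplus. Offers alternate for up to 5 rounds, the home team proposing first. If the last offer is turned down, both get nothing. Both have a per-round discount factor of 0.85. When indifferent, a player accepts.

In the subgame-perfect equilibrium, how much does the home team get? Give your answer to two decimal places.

390.19

Round 5 (the home team proposes): the away team will accept anything ≥ 0, so the home team offers 0 and keeps 500.
Round 4 (the away team proposes): the home team can get 500 next round, worth 0.85 × 500 = 425 now. The away team offers 425 and keeps 500 − 425 = 75.
Round 3 (the home team proposes): the away team can get 75 next round, worth 0.85 × 75 = 63.75 now. The home team offers 63.75 and keeps 500 − 63.75 = 436.25.
Round 2 (the away team proposes): the home team can get 436.25 next round, worth 0.85 × 436.25 = 370.8125 now. The away team offers 370.8125 and keeps 500 − 370.8125 = 129.1875.
Round 1 (the home team proposes): the away team can get 129.1875 next round, worth 0.85 × 129.1875 = 109.809375 now, so the home team offers 109.809375, keeping 390.190625.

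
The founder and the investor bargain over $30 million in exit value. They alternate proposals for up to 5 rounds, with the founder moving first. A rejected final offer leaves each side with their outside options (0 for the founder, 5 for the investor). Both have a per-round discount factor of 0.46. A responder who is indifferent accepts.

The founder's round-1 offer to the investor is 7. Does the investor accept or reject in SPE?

Reject

Work out the investor's continuation value if the offer is rejected.
Round 5 (the founder proposes): the investor gets 5 if talks fail, so the founder offers 5 and keeps 25.
Round 4 (the investor proposes): the founder can get 25 next round, worth 0.46 × 25 = 11.5 now; the investor offers that and keeps 18.5.
Round 3 (the founder proposes): the investor can get 18.5 next round, worth 0.46 × 18.5 = 8.51 now; the founder offers that and keeps 21.49.
Round 2 (the investor proposes): the founder can get 21.49 next round, worth 0.46 × 21.49 = 9.8854 now, so the investor offers 9.8854, keeping 20.1146.
So by rejecting in round 1, the investor gets 20.1146 next round, worth 0.46 × 20.1146 = 9.252716 now.
Offer 7 < 9.252716, so the investor rejects.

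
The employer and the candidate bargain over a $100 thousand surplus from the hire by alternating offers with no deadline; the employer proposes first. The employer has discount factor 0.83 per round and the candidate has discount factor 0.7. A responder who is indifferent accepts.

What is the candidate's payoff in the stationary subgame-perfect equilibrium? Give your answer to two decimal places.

28.40

In a stationary SPE each proposer offers the other exactly their discounted continuation value.
If the employer keeps x when proposing and the candidate keeps y when proposing, then x = 100 − 0.7y and y = 100 − 0.83x.
Solving: x = 100(1 − 0.7) / (1 − 0.83·0.7) = 30 / 0.419 ≈ 71.5990.
The candidate gets 100 − 71.5990 ≈ 28.4010.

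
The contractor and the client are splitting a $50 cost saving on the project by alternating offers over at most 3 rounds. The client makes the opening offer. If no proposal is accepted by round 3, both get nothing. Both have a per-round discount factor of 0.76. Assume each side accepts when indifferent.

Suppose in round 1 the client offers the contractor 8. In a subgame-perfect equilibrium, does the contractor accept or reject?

Reject

Round 3 (the client proposes): the contractor will accept anything ≥ 0, so the client offers 0 and keeps 50.
Round 2 (the contractor proposes): the client can get 50 next round, worth 0.76 × 50 = 38 now, so the contractor offers 38, keeping 12.
So by rejecting in round 1, the contractor gets 12 next round, worth 0.76 × 12 = 9.12 now.
Offer 8 < 9.12, so the contractor rejects.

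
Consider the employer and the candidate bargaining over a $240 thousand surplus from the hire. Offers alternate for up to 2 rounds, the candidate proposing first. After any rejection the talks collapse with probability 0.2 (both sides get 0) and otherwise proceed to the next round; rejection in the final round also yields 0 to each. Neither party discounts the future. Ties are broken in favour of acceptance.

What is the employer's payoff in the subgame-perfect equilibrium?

By backward induction:
Round 2 (the employer proposes): the candidate will accept anything ≥ 0, so the employer offers 0 and keeps 240.
Round 1 (the candidate proposes): rejecting gives the employer an expected 0.8 × 240 = 192. The candidate offers 192 and keeps 240 − 192 = 48.

192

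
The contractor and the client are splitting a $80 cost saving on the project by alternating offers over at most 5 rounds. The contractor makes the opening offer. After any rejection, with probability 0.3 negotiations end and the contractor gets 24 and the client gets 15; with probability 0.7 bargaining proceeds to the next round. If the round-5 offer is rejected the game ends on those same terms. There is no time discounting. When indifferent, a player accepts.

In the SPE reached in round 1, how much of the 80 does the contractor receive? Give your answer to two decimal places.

52.17

By backward induction:
Round 5 (the contractor proposes): the client gets 15 if talks fail, so the contractor offers 15 and keeps 65.
Round 4 (the client proposes): rejecting gives the contractor an expected 0.7 × 65 + 0.3 × 24 = 52.7; the client offers that and keeps 27.3.
Round 3 (the contractor proposes): rejecting gives the client an expected 0.7 × 27.3 + 0.3 × 15 = 23.61. The contractor offers 23.61 and keeps 80 − 23.61 = 56.39.
Round 2 (the client proposes): rejecting gives the contractor an expected 0.7 × 56.39 + 0.3 × 24 = 46.673, so the client offers 46.673, keeping 33.327.
Round 1 (the contractor proposes): rejecting gives the client an expected 0.7 × 33.327 + 0.3 × 15 = 27.8289, so the contractor offers 27.8289, keeping 52.1711.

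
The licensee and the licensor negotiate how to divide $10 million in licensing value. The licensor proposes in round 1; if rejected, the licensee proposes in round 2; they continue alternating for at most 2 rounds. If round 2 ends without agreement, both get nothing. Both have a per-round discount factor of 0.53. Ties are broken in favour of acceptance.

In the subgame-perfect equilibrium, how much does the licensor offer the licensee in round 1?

Round 2 (the licensee proposes): rejection yields 0 for the licensor; the licensee offers 0 and keeps 10.
Round 1 (the licensor proposes): the licensee can get 10 next round, worth 0.53 × 10 = 5.3 now; the licensor offers that and keeps 4.7.

5.3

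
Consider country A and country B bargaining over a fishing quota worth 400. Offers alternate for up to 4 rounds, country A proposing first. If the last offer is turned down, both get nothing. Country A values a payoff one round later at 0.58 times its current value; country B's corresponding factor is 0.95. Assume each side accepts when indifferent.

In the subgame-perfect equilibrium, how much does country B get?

Round 4 (country B proposes): rejection yields 0 for country A; country B offers 0 and keeps 400.
Round 3 (country A proposes): country B can get 400 next round, worth 0.95 × 400 = 380 now; country A offers that and keeps 20.
Round 2 (country B proposes): country A can get 20 next round, worth 0.58 × 20 = 11.6 now; country B offers that and keeps 388.4.
Round 1 (country A proposes): country B can get 388.4 next round, worth 0.95 × 388.4 = 368.98 now, so country A offers 368.98, keeping 31.02.

368.98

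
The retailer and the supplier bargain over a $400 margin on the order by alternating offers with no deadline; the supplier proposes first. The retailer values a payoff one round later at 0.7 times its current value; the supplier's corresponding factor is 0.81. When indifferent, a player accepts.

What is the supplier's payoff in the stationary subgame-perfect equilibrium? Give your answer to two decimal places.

In a stationary SPE each proposer offers the other exactly their discounted continuation value.
If the supplier keeps x when proposing and the retailer keeps y when proposing, then x = 400 − 0.7y and y = 400 − 0.81x.
Solving: x = 400(1 − 0.7) / (1 − 0.81·0.7) = 120 / 0.433 ≈ 277.1363.
The retailer gets 400 − 277.1363 ≈ 122.8637.

277.14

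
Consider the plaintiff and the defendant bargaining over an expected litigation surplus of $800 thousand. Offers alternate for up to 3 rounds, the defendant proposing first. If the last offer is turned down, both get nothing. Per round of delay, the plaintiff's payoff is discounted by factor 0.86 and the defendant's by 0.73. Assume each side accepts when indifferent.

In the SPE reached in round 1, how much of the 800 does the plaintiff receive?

185.76

Solve by backward induction from round 3.
Round 3 (the defendant proposes): rejection yields 0 for the plaintiff; the defendant offers 0 and keeps 800.
Round 2 (the plaintiff proposes): the defendant can get 800 next round, worth 0.73 × 800 = 584 now, so the plaintiff offers 584, keeping 216.
Round 1 (the defendant proposes): the plaintiff can get 216 next round, worth 0.86 × 216 = 185.76 now, so the defendant offers 185.76, keeping 614.24.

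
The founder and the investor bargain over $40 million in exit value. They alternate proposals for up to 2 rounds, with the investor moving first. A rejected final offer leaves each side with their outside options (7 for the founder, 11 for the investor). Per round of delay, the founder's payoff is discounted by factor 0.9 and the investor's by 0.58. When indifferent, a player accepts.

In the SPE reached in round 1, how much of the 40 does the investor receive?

Solve by backward induction from round 2.
Round 2 (the founder proposes): the investor gets 11 if talks fail, so the founder offers 11 and keeps 29.
Round 1 (the investor proposes): the founder can get 29 next round, worth 0.9 × 29 = 26.1 now, so the investor offers 26.1, keeping 13.9.

13.9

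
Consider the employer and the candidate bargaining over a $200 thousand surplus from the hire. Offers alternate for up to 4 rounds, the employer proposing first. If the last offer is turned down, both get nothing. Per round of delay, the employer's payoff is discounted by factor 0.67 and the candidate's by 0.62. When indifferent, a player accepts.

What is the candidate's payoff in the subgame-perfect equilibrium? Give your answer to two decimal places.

Work backward from the last round.
Round 4 (the candidate proposes): rejection yields 0 for the employer; the candidate offers 0 and keeps 200.
Round 3 (the employer proposes): the candidate can get 200 next round, worth 0.62 × 200 = 124 now; the employer offers that and keeps 76.
Round 2 (the candidate proposes): the employer can get 76 next round, worth 0.67 × 76 = 50.92 now. The candidate offers 50.92 and keeps 200 − 50.92 = 149.08.
Round 1 (the employer proposes): the candidate can get 149.08 next round, worth 0.62 × 149.08 = 92.4296 now. The employer offers 92.4296 and keeps 200 − 92.4296 = 107.5704.

92.43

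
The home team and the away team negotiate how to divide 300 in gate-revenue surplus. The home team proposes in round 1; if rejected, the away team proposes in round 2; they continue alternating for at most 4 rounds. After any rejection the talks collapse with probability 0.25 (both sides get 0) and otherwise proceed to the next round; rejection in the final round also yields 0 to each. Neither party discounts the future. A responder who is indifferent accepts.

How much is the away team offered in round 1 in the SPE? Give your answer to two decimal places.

182.81

Round 4 (the away team proposes): rejection yields 0 for the home team; the away team offers 0 and keeps 300.
Round 3 (the home team proposes): rejecting gives the away team an expected 0.75 × 300 = 225, so the home team offers 225, keeping 75.
Round 2 (the away team proposes): rejecting gives the home team an expected 0.75 × 75 = 56.25. The away team offers 56.25 and keeps 300 − 56.25 = 243.75.
Round 1 (the home team proposes): rejecting gives the away team an expected 0.75 × 243.75 = 182.8125, so the home team offers 182.8125, keeping 117.1875.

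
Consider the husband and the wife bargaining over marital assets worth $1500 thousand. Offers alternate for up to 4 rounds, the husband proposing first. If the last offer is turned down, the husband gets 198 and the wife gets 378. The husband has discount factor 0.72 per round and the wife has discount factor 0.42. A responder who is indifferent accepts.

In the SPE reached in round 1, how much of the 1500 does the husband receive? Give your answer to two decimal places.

1158.24

Work backward from the last round.
Round 4 (the wife proposes): the husband gets 198 if talks fail, so the wife offers 198 and keeps 1302.
Round 3 (the husband proposes): the wife can get 1302 next round, worth 0.42 × 1302 = 546.84 now, so the husband offers 546.84, keeping 953.16.
Round 2 (the wife proposes): the husband can get 953.16 next round, worth 0.72 × 953.16 = 686.2752 now; the wife offers that and keeps 813.7248.
Round 1 (the husband proposes): the wife can get 813.7248 next round, worth 0.42 × 813.7248 = 341.764416 now. The husband offers 341.764416 and keeps 1500 − 341.764416 = 1158.235584.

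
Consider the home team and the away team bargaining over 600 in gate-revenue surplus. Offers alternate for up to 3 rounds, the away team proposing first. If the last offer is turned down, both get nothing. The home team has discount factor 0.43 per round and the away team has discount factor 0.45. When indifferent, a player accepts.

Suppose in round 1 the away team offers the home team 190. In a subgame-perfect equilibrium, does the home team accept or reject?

Accept

Work out the home team's continuation value if the offer is rejected.
Round 3 (the away team proposes): rejection yields 0 for the home team; the away team offers 0 and keeps 600.
Round 2 (the home team proposes): the away team can get 600 next round, worth 0.45 × 600 = 270 now; the home team offers that and keeps 330.
So by rejecting in round 1, the home team gets 330 next round, worth 0.43 × 330 = 141.9 now.
Offer 190 ≥ 141.9, so the home team accepts.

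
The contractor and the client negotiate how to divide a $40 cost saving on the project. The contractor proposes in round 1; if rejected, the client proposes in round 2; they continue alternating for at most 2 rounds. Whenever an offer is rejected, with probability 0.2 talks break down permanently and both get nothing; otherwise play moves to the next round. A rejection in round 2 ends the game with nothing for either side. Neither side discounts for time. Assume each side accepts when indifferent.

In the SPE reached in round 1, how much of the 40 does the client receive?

32

Round 2 (the client proposes): the contractor will accept anything ≥ 0, so the client offers 0 and keeps 40.
Round 1 (the contractor proposes): rejecting gives the client an expected 0.8 × 40 = 32. The contractor offers 32 and keeps 40 − 32 = 8.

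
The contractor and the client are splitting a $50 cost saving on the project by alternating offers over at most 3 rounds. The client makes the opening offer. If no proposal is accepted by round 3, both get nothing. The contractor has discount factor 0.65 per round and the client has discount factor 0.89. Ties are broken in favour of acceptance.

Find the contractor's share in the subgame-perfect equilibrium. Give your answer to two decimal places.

Round 3 (the client proposes): the contractor will accept anything ≥ 0, so the client offers 0 and keeps 50.
Round 2 (the contractor proposes): the client can get 50 next round, worth 0.89 × 50 = 44.5 now. The contractor offers 44.5 and keeps 50 − 44.5 = 5.5.
Round 1 (the client proposes): the contractor can get 5.5 next round, worth 0.65 × 5.5 = 3.575 now; the client offers that and keeps 46.425.

3.58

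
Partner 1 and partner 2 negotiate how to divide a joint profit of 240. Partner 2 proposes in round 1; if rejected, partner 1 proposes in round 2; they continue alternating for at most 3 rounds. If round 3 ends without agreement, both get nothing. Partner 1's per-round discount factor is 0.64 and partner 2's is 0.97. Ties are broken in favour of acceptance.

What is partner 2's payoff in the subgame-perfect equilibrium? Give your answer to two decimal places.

Round 3 (partner 2 proposes): partner 1 will accept anything ≥ 0, so partner 2 offers 0 and keeps 240.
Round 2 (partner 1 proposes): partner 2 can get 240 next round, worth 0.97 × 240 = 232.8 now, so partner 1 offers 232.8, keeping 7.2.
Round 1 (partner 2 proposes): partner 1 can get 7.2 next round, worth 0.64 × 7.2 = 4.608 now, so partner 2 offers 4.608, keeping 235.392.

235.39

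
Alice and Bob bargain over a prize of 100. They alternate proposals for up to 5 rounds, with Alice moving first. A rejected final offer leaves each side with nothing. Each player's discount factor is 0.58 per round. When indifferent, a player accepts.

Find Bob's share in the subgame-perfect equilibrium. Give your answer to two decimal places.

Solve by backward induction from round 5.
Round 5 (Alice proposes): rejection yields 0 for Bob; Alice offers 0 and keeps 100.
Round 4 (Bob proposes): Alice can get 100 next round, worth 0.58 × 100 = 58 now, so Bob offers 58, keeping 42.
Round 3 (Alice proposes): Bob can get 42 next round, worth 0.58 × 42 = 24.36 now; Alice offers that and keeps 75.64.
Round 2 (Bob proposes): Alice can get 75.64 next round, worth 0.58 × 75.64 = 43.8712 now; Bob offers that and keeps 56.1288.
Round 1 (Alice proposes): Bob can get 56.1288 next round, worth 0.58 × 56.1288 = 32.554704 now, so Alice offers 32.554704, keeping 67.445296.

32.55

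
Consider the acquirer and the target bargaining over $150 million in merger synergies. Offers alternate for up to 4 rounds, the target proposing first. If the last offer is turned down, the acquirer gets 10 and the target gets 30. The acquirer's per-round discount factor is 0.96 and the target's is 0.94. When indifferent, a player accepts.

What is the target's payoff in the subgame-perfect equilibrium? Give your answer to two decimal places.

Work backward from the last round.
Round 4 (the acquirer proposes): the target gets 30 if talks fail, so the acquirer offers 30 and keeps 120.
Round 3 (the target proposes): the acquirer can get 120 next round, worth 0.96 × 120 = 115.2 now, so the target offers 115.2, keeping 34.8.
Round 2 (the acquirer proposes): the target can get 34.8 next round, worth 0.94 × 34.8 = 32.712 now, so the acquirer offers 32.712, keeping 117.288.
Round 1 (the target proposes): the acquirer can get 117.288 next round, worth 0.96 × 117.288 = 112.59648 now; the target offers that and keeps 37.40352.

37.40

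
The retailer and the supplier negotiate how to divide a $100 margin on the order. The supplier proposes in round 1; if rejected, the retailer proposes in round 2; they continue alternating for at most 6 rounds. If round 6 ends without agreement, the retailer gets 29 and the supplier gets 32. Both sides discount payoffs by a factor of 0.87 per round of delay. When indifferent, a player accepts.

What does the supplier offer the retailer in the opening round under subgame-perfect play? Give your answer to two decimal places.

By backward induction:
Round 6 (the retailer proposes): the supplier gets 32 if talks fail, so the retailer offers 32 and keeps 68.
Round 5 (the supplier proposes): the retailer can get 68 next round, worth 0.87 × 68 = 59.16 now; the supplier offers that and keeps 40.84.
Round 4 (the retailer proposes): the supplier can get 40.84 next round, worth 0.87 × 40.84 = 35.5308 now; the retailer offers that and keeps 64.4692.
Round 3 (the supplier proposes): the retailer can get 64.4692 next round, worth 0.87 × 64.4692 = 56.088204 now. The supplier offers 56.088204 and keeps 100 − 56.088204 = 43.911796.
Round 2 (the retailer proposes): the supplier can get 43.911796 next round, worth 0.87 × 43.911796 = 38.20326252 now, so the retailer offers 38.20326252, keeping 61.79673748.
Round 1 (the supplier proposes): the retailer can get 61.79673748 next round, worth 0.87 × 61.79673748 = 53.7631616076 now. The supplier offers 53.7631616076 and keeps 100 − 53.7631616076 = 46.2368383924.

53.76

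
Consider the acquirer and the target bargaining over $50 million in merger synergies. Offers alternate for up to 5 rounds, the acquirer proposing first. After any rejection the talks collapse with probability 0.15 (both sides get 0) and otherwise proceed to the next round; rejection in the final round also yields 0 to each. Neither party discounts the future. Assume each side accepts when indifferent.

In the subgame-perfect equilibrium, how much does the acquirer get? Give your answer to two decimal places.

39.02

Round 5 (the acquirer proposes): the target will accept anything ≥ 0, so the acquirer offers 0 and keeps 50.
Round 4 (the target proposes): rejecting gives the acquirer an expected 0.85 × 50 = 42.5. The target offers 42.5 and keeps 50 − 42.5 = 7.5.
Round 3 (the acquirer proposes): rejecting gives the target an expected 0.85 × 7.5 = 6.375. The acquirer offers 6.375 and keeps 50 − 6.375 = 43.625.
Round 2 (the target proposes): rejecting gives the acquirer an expected 0.85 × 43.625 = 37.08125. The target offers 37.08125 and keeps 50 − 37.08125 = 12.91875.
Round 1 (the acquirer proposes): rejecting gives the target an expected 0.85 × 12.91875 = 10.9809375, so the acquirer offers 10.9809375, keeping 39.0190625.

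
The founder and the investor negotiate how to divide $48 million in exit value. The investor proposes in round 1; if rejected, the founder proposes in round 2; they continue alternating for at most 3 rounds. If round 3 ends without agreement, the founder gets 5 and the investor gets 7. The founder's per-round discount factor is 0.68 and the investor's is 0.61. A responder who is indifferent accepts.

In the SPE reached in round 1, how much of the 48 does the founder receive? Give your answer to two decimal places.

14.80

Round 3 (the investor proposes): the founder gets 5 if talks fail, so the investor offers 5 and keeps 43.
Round 2 (the founder proposes): the investor can get 43 next round, worth 0.61 × 43 = 26.23 now, so the founder offers 26.23, keeping 21.77.
Round 1 (the investor proposes): the founder can get 21.77 next round, worth 0.68 × 21.77 = 14.8036 now, so the investor offers 14.8036, keeping 33.1964.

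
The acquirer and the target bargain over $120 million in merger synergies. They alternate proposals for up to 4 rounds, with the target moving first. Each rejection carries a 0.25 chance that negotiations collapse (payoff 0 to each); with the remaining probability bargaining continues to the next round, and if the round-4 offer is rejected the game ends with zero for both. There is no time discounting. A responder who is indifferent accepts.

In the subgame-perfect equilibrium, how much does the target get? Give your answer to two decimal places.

46.88

Round 4 (the acquirer proposes): the target will accept anything ≥ 0, so the acquirer offers 0 and keeps 120.
Round 3 (the target proposes): rejecting gives the acquirer an expected 0.75 × 120 = 90; the target offers that and keeps 30.
Round 2 (the acquirer proposes): rejecting gives the target an expected 0.75 × 30 = 22.5, so the acquirer offers 22.5, keeping 97.5.
Round 1 (the target proposes): rejecting gives the acquirer an expected 0.75 × 97.5 = 73.125; the target offers that and keeps 46.875.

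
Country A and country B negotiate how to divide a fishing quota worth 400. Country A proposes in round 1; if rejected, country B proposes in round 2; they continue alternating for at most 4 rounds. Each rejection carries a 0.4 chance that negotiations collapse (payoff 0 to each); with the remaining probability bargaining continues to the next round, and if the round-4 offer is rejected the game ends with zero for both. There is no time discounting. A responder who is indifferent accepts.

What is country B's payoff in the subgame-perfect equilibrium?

Round 4 (country B proposes): rejection yields 0 for country A; country B offers 0 and keeps 400.
Round 3 (country A proposes): rejecting gives country B an expected 0.6 × 400 = 240. Country A offers 240 and keeps 400 − 240 = 160.
Round 2 (country B proposes): rejecting gives country A an expected 0.6 × 160 = 96; country B offers that and keeps 304.
Round 1 (country A proposes): rejecting gives country B an expected 0.6 × 304 = 182.4. Country A offers 182.4 and keeps 400 − 182.4 = 217.6.

182.4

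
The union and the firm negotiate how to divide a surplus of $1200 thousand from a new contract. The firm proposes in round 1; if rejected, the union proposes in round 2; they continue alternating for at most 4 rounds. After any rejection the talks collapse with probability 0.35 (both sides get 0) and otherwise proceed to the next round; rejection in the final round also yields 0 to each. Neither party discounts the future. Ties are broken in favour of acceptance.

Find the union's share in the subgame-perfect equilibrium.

602.55

Round 4 (the union proposes): rejection yields 0 for the firm; the union offers 0 and keeps 1200.
Round 3 (the firm proposes): rejecting gives the union an expected 0.65 × 1200 = 780. The firm offers 780 and keeps 1200 − 780 = 420.
Round 2 (the union proposes): rejecting gives the firm an expected 0.65 × 420 = 273; the union offers that and keeps 927.
Round 1 (the firm proposes): rejecting gives the union an expected 0.65 × 927 = 602.55; the firm offers that and keeps 597.45.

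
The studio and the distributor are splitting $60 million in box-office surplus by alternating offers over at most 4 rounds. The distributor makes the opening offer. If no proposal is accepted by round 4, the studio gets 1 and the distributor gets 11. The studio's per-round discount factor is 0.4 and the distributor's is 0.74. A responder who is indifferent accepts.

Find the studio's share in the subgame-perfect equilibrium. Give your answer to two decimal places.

By backward induction:
Round 4 (the studio proposes): the distributor gets 11 if talks fail, so the studio offers 11 and keeps 49.
Round 3 (the distributor proposes): the studio can get 49 next round, worth 0.4 × 49 = 19.6 now. The distributor offers 19.6 and keeps 60 − 19.6 = 40.4.
Round 2 (the studio proposes): the distributor can get 40.4 next round, worth 0.74 × 40.4 = 29.896 now; the studio offers that and keeps 30.104.
Round 1 (the distributor proposes): the studio can get 30.104 next round, worth 0.4 × 30.104 = 12.0416 now. The distributor offers 12.0416 and keeps 60 − 12.0416 = 47.9584.

12.04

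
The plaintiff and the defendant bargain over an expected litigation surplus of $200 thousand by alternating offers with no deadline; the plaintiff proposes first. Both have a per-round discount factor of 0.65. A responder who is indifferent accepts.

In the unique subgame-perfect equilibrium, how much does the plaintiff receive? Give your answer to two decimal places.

121.21

Let x be the plaintiff's share when the plaintiff proposes and y be the defendant's share when the defendant proposes.
The defendant accepts iff offered ≥ 0.65·y, so x = 200 − 0.65y. Symmetrically y = 200 − 0.65x.
Substituting: x = 200 − 0.65(200 − 0.65x), giving x(1 − 0.65·0.65) = 200(1 − 0.65).
So x = 200 × 0.35 / 0.5775 ≈ 121.2121, and the defendant receives 200 − x ≈ 78.7879.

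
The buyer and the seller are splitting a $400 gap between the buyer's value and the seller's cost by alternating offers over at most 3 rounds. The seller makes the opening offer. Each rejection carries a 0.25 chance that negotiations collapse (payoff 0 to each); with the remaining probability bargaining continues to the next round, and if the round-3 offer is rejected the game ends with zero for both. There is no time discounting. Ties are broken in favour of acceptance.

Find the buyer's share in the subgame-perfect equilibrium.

Round 3 (the seller proposes): rejection yields 0 for the buyer; the seller offers 0 and keeps 400.
Round 2 (the buyer proposes): rejecting gives the seller an expected 0.75 × 400 = 300, so the buyer offers 300, keeping 100.
Round 1 (the seller proposes): rejecting gives the buyer an expected 0.75 × 100 = 75. The seller offers 75 and keeps 400 − 75 = 325.

75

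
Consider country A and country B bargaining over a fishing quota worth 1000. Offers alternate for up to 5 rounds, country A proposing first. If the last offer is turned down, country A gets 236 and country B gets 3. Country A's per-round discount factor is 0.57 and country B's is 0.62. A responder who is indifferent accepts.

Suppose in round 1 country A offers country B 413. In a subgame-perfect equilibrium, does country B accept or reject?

Round 5 (country A proposes): country B gets 3 if talks fail, so country A offers 3 and keeps 997.
Round 4 (country B proposes): country A can get 997 next round, worth 0.57 × 997 = 568.29 now; country B offers that and keeps 431.71.
Round 3 (country A proposes): country B can get 431.71 next round, worth 0.62 × 431.71 = 267.6602 now, so country A offers 267.6602, keeping 732.3398.
Round 2 (country B proposes): country A can get 732.3398 next round, worth 0.57 × 732.3398 = 417.433686 now; country B offers that and keeps 582.566314.
So by rejecting in round 1, country B gets 582.566314 next round, worth 0.62 × 582.566314 = 361.19111468 now.
Offer 413 ≥ 361.19111468, so country B accepts.

Accept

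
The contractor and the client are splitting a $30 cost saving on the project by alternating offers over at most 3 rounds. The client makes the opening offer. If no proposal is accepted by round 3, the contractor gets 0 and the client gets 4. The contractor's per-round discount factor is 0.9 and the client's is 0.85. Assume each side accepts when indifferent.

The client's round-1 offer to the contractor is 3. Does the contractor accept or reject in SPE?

Reject

Round 3 (the client proposes): rejection yields 0 for the contractor; the client offers 0 and keeps 30.
Round 2 (the contractor proposes): the client can get 30 next round, worth 0.85 × 30 = 25.5 now; the contractor offers that and keeps 4.5.
So by rejecting in round 1, the contractor gets 4.5 next round, worth 0.9 × 4.5 = 4.05 now.
Offer 3 < 4.05, so the contractor rejects.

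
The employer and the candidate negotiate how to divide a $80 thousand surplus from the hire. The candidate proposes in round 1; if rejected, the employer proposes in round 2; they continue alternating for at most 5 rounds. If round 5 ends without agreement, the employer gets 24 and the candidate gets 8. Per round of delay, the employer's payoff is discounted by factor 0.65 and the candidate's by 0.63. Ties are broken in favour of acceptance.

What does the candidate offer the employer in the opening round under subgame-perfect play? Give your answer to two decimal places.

31.14

Round 5 (the candidate proposes): the employer gets 24 if talks fail, so the candidate offers 24 and keeps 56.
Round 4 (the employer proposes): the candidate can get 56 next round, worth 0.63 × 56 = 35.28 now. The employer offers 35.28 and keeps 80 − 35.28 = 44.72.
Round 3 (the candidate proposes): the employer can get 44.72 next round, worth 0.65 × 44.72 = 29.068 now; the candidate offers that and keeps 50.932.
Round 2 (the employer proposes): the candidate can get 50.932 next round, worth 0.63 × 50.932 = 32.08716 now, so the employer offers 32.08716, keeping 47.91284.
Round 1 (the candidate proposes): the employer can get 47.91284 next round, worth 0.65 × 47.91284 = 31.143346 now; the candidate offers that and keeps 48.856654.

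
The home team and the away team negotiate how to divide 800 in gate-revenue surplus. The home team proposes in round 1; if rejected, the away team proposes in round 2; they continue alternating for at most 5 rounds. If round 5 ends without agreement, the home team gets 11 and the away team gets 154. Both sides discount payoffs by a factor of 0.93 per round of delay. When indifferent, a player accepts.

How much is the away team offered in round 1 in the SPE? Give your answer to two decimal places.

Round 5 (the home team proposes): the away team gets 154 if talks fail, so the home team offers 154 and keeps 646.
Round 4 (the away team proposes): the home team can get 646 next round, worth 0.93 × 646 = 600.78 now, so the away team offers 600.78, keeping 199.22.
Round 3 (the home team proposes): the away team can get 199.22 next round, worth 0.93 × 199.22 = 185.2746 now; the home team offers that and keeps 614.7254.
Round 2 (the away team proposes): the home team can get 614.7254 next round, worth 0.93 × 614.7254 = 571.694622 now, so the away team offers 571.694622, keeping 228.305378.
Round 1 (the home team proposes): the away team can get 228.305378 next round, worth 0.93 × 228.305378 = 212.32400154 now; the home team offers that and keeps 587.67599846.

212.32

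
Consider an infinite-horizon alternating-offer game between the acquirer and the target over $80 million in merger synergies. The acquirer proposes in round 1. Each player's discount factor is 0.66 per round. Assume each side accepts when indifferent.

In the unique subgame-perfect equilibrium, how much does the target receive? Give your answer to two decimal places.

31.81

When the acquirer proposes, the target accepts any offer worth at least 0.66 times what the target would get by proposing next round; and vice versa.
This gives x = 80 − 0.66y and y = 80 − 0.66x, where x and y are each side's share when it proposes.
Hence (1 − 0.66·0.66)x = 80(1 − 0.66), i.e. 0.5644·x = 27.2.
x ≈ 48.1928; the target's share is 80 − x ≈ 31.8072.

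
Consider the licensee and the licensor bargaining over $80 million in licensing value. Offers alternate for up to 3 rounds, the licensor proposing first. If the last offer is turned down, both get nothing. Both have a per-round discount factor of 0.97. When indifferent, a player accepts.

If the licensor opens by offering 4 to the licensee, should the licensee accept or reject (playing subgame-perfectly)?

Accept

Round 3 (the licensor proposes): the licensee will accept anything ≥ 0, so the licensor offers 0 and keeps 80.
Round 2 (the licensee proposes): the licensor can get 80 next round, worth 0.97 × 80 = 77.6 now. The licensee offers 77.6 and keeps 80 − 77.6 = 2.4.
So by rejecting in round 1, the licensee gets 2.4 next round, worth 0.97 × 2.4 = 2.328 now.
Offer 4 ≥ 2.328, so the licensee accepts.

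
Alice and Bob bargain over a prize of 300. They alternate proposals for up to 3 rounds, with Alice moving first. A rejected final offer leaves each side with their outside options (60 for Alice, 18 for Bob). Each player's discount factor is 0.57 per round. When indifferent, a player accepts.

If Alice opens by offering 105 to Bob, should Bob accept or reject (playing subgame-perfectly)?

Round 3 (Alice proposes): Bob gets 18 if talks fail, so Alice offers 18 and keeps 282.
Round 2 (Bob proposes): Alice can get 282 next round, worth 0.57 × 282 = 160.74 now; Bob offers that and keeps 139.26.
So by rejecting in round 1, Bob gets 139.26 next round, worth 0.57 × 139.26 = 79.3782 now.
Offer 105 ≥ 79.3782, so Bob accepts.

Accept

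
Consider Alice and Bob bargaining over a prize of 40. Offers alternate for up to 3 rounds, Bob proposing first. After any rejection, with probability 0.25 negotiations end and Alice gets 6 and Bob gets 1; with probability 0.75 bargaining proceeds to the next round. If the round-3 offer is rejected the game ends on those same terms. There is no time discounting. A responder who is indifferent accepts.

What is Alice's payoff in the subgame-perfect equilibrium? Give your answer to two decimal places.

12.19

Round 3 (Bob proposes): Alice gets 6 if talks fail, so Bob offers 6 and keeps 34.
Round 2 (Alice proposes): rejecting gives Bob an expected 0.75 × 34 + 0.25 × 1 = 25.75, so Alice offers 25.75, keeping 14.25.
Round 1 (Bob proposes): rejecting gives Alice an expected 0.75 × 14.25 + 0.25 × 6 = 12.1875. Bob offers 12.1875 and keeps 40 − 12.1875 = 27.8125.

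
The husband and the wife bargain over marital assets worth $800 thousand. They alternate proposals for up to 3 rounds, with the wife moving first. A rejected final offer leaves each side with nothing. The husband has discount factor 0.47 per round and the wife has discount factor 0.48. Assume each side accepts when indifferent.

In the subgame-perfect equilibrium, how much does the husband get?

Round 3 (the wife proposes): rejection yields 0 for the husband; the wife offers 0 and keeps 800.
Round 2 (the husband proposes): the wife can get 800 next round, worth 0.48 × 800 = 384 now. The husband offers 384 and keeps 800 − 384 = 416.
Round 1 (the wife proposes): the husband can get 416 next round, worth 0.47 × 416 = 195.52 now. The wife offers 195.52 and keeps 800 − 195.52 = 604.48.

195.52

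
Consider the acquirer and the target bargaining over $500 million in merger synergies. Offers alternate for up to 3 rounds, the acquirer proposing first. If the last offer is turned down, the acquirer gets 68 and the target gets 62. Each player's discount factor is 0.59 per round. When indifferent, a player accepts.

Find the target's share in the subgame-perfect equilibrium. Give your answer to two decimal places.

142.53

Round 3 (the acquirer proposes): the target gets 62 if talks fail, so the acquirer offers 62 and keeps 438.
Round 2 (the target proposes): the acquirer can get 438 next round, worth 0.59 × 438 = 258.42 now. The target offers 258.42 and keeps 500 − 258.42 = 241.58.
Round 1 (the acquirer proposes): the target can get 241.58 next round, worth 0.59 × 241.58 = 142.5322 now, so the acquirer offers 142.5322, keeping 357.4678.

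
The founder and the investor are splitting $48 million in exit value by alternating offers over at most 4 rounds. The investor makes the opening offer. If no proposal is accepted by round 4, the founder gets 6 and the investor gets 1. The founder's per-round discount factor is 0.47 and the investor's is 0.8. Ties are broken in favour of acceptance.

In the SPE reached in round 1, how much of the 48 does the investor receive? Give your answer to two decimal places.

Round 4 (the founder proposes): the investor gets 1 if talks fail, so the founder offers 1 and keeps 47.
Round 3 (the investor proposes): the founder can get 47 next round, worth 0.47 × 47 = 22.09 now, so the investor offers 22.09, keeping 25.91.
Round 2 (the founder proposes): the investor can get 25.91 next round, worth 0.8 × 25.91 = 20.728 now. The founder offers 20.728 and keeps 48 − 20.728 = 27.272.
Round 1 (the investor proposes): the founder can get 27.272 next round, worth 0.47 × 27.272 = 12.81784 now, so the investor offers 12.81784, keeping 35.18216.

35.18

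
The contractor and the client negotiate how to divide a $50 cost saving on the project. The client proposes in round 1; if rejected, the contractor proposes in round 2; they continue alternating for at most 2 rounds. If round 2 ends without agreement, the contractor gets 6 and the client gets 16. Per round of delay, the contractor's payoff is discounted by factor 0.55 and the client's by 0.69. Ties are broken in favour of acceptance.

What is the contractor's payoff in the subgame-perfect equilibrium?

18.7

Round 2 (the contractor proposes): the client gets 16 if talks fail, so the contractor offers 16 and keeps 34.
Round 1 (the client proposes): the contractor can get 34 next round, worth 0.55 × 34 = 18.7 now. The client offers 18.7 and keeps 50 − 18.7 = 31.3.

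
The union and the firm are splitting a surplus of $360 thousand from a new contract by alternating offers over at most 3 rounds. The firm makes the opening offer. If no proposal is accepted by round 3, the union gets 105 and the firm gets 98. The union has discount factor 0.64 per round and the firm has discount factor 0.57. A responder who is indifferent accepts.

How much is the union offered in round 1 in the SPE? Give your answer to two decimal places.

Round 3 (the firm proposes): the union gets 105 if talks fail, so the firm offers 105 and keeps 255.
Round 2 (the union proposes): the firm can get 255 next round, worth 0.57 × 255 = 145.35 now; the union offers that and keeps 214.65.
Round 1 (the firm proposes): the union can get 214.65 next round, worth 0.64 × 214.65 = 137.376 now; the firm offers that and keeps 222.624.

137.38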